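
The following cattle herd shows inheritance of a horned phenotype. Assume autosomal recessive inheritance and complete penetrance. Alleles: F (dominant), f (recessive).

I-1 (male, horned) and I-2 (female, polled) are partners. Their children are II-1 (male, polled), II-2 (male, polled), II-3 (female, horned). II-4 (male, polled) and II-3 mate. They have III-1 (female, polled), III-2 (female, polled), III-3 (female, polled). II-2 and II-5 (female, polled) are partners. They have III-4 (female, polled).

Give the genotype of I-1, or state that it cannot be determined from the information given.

ff

I-1 is horned, so I-1 is ff.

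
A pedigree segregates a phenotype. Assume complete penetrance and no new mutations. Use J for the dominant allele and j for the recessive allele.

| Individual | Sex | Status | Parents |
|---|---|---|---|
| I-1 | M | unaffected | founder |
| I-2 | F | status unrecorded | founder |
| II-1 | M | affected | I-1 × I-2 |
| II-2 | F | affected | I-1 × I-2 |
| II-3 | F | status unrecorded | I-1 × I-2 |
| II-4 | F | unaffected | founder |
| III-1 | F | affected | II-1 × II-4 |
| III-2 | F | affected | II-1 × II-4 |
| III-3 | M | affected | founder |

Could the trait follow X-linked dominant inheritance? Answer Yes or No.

Yes

A consistent assignment under X-linked dominant exists: I-1 X^j Y, I-2 X^J X^J, II-1 X^J Y, II-2 X^J X^j, II-3 X^J X^j, II-4 X^j X^j, III-1 X^J X^j, III-2 X^J X^j, III-3 X^J Y.
In this assignment every recorded phenotype matches its genotype and every non-founder's genotype is obtainable from its parents' genotypes, so the pedigree is consistent.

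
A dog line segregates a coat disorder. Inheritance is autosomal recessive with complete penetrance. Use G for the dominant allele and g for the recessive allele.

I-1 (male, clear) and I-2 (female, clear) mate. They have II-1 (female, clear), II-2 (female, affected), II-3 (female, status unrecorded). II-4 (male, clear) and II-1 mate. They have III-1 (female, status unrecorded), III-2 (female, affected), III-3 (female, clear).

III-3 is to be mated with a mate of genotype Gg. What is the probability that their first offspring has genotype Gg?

1/2

II-4 is clear so carries G and passed g to III-2 (gg), so II-4 is Gg.
II-1 is clear so carries G and passed g to III-2 (gg), so II-1 is Gg.
III-3 is a clear offspring of II-4 (Gg) × II-1 (Gg), whose cross gives 1/4 GG : 1/2 Gg : 1/4 gg; conditioning on being clear, III-3 is GG with probability 1/3, Gg with probability 2/3.
Summing over parental genotype combinations, P(offspring has genotype Gg) = 1/3·1/2 + 2/3·1/2 = 1/2.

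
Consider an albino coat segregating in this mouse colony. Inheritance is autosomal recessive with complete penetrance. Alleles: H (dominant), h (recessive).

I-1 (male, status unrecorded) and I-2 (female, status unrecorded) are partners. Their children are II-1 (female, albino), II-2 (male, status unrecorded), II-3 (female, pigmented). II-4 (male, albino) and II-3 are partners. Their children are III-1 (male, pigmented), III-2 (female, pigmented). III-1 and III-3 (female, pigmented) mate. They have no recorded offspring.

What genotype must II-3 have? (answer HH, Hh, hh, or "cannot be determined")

II-3's phenotype allows HH or Hh, and no parent or child forces a single allele at both positions; consistent genotype assignments exist with II-3 as HH or Hh.

cannot be determined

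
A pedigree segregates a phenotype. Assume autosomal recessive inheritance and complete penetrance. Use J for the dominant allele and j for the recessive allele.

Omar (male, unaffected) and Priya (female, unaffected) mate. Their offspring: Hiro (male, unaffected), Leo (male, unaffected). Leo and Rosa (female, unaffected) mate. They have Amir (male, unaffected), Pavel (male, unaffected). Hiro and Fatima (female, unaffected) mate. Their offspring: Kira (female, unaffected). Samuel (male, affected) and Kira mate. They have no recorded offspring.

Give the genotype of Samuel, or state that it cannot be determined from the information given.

jj

Samuel is affected, so Samuel is jj.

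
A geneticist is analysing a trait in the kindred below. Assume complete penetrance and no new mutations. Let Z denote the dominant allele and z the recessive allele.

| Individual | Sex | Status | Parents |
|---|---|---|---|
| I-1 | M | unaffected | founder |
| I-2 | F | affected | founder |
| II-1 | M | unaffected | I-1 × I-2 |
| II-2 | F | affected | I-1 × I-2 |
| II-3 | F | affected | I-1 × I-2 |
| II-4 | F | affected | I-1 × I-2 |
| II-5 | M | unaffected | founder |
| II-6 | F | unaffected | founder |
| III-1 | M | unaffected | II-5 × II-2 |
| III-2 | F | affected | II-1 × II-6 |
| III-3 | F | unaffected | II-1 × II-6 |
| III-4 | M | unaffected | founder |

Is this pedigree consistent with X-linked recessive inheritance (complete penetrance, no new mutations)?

Under X-linked recessive, II-1 (unaffected, male) cannot arise from I-1 (unaffected) × I-2 (affected).

No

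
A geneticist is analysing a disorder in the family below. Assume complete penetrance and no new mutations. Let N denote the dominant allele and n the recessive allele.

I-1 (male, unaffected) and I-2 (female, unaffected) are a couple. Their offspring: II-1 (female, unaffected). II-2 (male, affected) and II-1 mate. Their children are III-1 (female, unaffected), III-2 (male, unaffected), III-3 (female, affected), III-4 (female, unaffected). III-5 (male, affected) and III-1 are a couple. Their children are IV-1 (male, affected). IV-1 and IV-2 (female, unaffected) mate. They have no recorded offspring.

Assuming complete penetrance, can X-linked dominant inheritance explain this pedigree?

Under X-linked dominant, III-1 (unaffected, female) cannot arise from II-2 (affected) × II-1 (unaffected).

No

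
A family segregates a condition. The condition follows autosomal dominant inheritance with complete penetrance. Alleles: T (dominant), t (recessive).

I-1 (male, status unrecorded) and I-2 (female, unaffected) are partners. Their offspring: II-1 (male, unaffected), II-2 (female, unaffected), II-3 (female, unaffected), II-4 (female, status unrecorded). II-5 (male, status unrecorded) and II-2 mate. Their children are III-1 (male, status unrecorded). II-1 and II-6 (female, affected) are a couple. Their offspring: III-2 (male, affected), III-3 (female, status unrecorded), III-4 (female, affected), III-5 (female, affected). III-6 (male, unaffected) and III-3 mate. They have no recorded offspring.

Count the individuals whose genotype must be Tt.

3

Obligate heterozygotes: III-2 is affected so carries T and received t from II-1 (tt), so III-2 is Tt; III-4 is affected so carries T and received t from II-1 (tt), so III-4 is Tt; III-5 is affected so carries T and received t from II-1 (tt), so III-5 is Tt.
Every other individual is either homozygous by phenotype or has at least one consistent homozygous assignment, so the count is 3.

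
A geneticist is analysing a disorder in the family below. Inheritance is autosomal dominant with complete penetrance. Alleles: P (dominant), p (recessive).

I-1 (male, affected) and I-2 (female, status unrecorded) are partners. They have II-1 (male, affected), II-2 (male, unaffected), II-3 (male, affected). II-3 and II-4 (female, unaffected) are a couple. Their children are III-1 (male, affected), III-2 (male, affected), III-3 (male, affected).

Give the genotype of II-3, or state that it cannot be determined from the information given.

cannot be determined

II-3's phenotype allows PP or Pp, and no parent or child forces a single allele at both positions; consistent genotype assignments exist with II-3 as PP or Pp.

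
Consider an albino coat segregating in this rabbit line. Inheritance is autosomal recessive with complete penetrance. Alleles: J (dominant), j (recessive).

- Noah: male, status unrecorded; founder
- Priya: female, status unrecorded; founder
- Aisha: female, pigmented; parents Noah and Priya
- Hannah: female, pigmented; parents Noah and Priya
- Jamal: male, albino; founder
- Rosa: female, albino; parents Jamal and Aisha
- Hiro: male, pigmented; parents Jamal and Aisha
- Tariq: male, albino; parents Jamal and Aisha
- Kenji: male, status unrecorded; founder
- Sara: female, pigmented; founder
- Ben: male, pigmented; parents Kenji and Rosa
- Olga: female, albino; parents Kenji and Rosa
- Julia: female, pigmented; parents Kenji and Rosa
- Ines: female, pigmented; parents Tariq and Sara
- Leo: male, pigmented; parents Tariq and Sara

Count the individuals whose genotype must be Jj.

Obligate heterozygotes: Aisha is pigmented so carries J and passed j to Rosa (jj), so Aisha is Jj; Hiro is pigmented so carries J and received j from Jamal (jj), so Hiro is Jj; Kenji passed J to Ben (Jj, whose j came from Rosa) and passed j to Olga (jj), so Kenji is Jj; Ben is pigmented so carries J and received j from Rosa (jj), so Ben is Jj; Julia is pigmented so carries J and received j from Rosa (jj), so Julia is Jj; Ines is pigmented so carries J and received j from Tariq (jj), so Ines is Jj; Leo is pigmented so carries J and received j from Tariq (jj), so Leo is Jj.
Every other individual is either homozygous by phenotype or has at least one consistent homozygous assignment, so the count is 7.

7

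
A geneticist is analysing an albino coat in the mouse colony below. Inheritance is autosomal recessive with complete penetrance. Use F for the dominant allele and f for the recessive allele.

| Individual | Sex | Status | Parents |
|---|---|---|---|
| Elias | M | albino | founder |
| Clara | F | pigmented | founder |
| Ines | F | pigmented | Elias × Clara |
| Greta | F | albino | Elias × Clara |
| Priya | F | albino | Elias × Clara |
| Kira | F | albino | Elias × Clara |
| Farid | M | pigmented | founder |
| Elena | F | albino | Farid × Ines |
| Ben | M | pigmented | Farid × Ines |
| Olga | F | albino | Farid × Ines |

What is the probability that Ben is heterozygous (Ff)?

Farid is pigmented so carries F and passed f to Elena (ff), so Farid is Ff.
Ines is pigmented so carries F and received f from Elias (ff), so Ines is Ff.
Their cross gives offspring ratios 1/4 FF : 1/2 Ff : 1/4 ff. Conditioning on Ben being pigmented, P(Ff) = 1/2 / 3/4 = 2/3.

2/3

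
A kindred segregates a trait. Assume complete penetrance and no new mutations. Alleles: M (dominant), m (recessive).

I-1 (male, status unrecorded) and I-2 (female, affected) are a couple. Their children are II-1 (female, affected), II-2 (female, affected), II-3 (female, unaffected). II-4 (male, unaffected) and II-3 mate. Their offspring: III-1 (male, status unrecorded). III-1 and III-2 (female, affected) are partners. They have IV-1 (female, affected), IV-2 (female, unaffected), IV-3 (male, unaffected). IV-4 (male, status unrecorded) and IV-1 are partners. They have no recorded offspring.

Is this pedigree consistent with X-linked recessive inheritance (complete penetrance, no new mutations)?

Under X-linked recessive, IV-3 (unaffected, male) cannot arise from III-1 (unrecorded) × III-2 (affected).

No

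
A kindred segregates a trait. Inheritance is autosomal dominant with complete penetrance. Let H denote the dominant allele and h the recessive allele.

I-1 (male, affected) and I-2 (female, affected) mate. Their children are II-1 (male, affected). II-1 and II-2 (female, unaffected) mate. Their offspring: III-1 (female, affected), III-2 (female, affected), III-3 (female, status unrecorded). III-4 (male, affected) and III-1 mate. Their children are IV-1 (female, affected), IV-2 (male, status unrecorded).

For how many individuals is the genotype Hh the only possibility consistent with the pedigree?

Obligate heterozygotes: III-1 is affected so carries H and received h from II-2 (hh), so III-1 is Hh; III-2 is affected so carries H and received h from II-2 (hh), so III-2 is Hh.
Every other individual is either homozygous by phenotype or has at least one consistent homozygous assignment, so the count is 2.

2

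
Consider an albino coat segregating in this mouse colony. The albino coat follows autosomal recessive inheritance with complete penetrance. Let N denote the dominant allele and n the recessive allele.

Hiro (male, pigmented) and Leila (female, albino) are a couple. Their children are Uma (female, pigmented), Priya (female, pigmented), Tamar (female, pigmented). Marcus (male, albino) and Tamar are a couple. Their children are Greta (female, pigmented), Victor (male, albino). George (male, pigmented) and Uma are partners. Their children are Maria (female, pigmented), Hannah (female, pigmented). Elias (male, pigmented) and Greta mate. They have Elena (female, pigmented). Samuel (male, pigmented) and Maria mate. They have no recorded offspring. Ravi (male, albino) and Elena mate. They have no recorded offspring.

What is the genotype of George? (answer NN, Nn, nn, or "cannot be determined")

cannot be determined

George's phenotype allows NN or Nn, and no parent or child forces a single allele at both positions; consistent genotype assignments exist with George as NN or Nn.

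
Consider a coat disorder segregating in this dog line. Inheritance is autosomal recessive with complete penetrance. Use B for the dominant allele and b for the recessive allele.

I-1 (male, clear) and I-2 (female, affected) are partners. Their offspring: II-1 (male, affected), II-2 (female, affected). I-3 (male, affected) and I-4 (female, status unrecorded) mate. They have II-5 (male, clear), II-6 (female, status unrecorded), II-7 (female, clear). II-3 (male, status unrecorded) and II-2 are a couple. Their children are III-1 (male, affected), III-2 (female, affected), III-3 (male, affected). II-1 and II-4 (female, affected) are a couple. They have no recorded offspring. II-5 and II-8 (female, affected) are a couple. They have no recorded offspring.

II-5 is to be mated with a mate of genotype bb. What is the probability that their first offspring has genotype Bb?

1/2

II-5 is clear so carries B and received b from I-3 (bb), so II-5 is Bb.
The cross gives 1/2 Bb : 1/2 bb, so P(offspring has genotype Bb) = 1/2.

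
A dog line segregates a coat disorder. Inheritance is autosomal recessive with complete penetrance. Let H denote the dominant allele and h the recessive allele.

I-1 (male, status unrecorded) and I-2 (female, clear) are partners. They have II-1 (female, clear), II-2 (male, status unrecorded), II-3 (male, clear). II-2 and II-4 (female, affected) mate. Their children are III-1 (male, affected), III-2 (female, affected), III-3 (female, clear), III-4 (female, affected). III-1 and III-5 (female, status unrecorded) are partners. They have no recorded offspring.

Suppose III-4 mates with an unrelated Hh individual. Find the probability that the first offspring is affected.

III-4 is affected, so III-4 is hh.
The cross gives 1/2 Hh : 1/2 hh, so P(offspring is affected) = 1/2.

1/2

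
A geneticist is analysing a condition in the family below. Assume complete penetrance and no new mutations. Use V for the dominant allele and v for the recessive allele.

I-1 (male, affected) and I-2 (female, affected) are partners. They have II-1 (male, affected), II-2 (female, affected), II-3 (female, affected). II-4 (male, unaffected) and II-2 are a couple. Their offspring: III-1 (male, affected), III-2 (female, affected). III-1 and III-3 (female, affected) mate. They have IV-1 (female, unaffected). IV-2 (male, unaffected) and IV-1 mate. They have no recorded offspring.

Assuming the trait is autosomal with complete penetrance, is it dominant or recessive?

dominant

III-1 and III-3 are both affected yet have an unaffected child IV-1. Under a recessive model two affected parents are homozygous and every child would be affected, so the trait cannot be recessive.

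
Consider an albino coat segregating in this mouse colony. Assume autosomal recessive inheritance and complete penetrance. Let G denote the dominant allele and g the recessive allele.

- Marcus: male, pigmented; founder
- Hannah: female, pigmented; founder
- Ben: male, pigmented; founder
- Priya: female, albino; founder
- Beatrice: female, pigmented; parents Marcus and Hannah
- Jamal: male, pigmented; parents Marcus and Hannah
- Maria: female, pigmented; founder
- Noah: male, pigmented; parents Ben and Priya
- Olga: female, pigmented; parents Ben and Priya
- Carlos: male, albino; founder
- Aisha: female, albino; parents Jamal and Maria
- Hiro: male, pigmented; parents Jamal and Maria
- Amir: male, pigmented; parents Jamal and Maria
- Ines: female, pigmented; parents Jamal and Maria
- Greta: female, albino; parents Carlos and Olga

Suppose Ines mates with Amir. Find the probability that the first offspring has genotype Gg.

Jamal is pigmented so carries G and passed g to Aisha (gg), so Jamal is Gg.
Maria is pigmented so carries G and passed g to Aisha (gg), so Maria is Gg.
Ines is a pigmented offspring of Jamal (Gg) × Maria (Gg), whose cross gives 1/4 GG : 1/2 Gg : 1/4 gg; conditioning on being pigmented, Ines is GG with probability 1/3, Gg with probability 2/3.
Amir is a pigmented offspring of Jamal (Gg) × Maria (Gg), whose cross gives 1/4 GG : 1/2 Gg : 1/4 gg; conditioning on being pigmented, Amir is GG with probability 1/3, Gg with probability 2/3.
Summing over parental genotype combinations, P(offspring has genotype Gg) = 2/9·1/2 + 2/9·1/2 + 4/9·1/2 = 4/9.

4/9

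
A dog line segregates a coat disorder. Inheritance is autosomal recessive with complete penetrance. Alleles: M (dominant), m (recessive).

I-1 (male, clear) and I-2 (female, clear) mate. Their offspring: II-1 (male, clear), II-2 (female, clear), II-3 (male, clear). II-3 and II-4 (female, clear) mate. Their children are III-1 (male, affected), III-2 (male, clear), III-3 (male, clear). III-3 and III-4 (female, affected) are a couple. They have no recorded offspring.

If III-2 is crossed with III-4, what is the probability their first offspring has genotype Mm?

2/3

II-3 is clear so carries M and passed m to III-1 (mm), so II-3 is Mm.
II-4 is clear so carries M and passed m to III-1 (mm), so II-4 is Mm.
III-2 is a clear offspring of II-3 (Mm) × II-4 (Mm), whose cross gives 1/4 MM : 1/2 Mm : 1/4 mm; conditioning on being clear, III-2 is MM with probability 1/3, Mm with probability 2/3.
III-4 is affected, so III-4 is mm.
Summing over parental genotype combinations, P(offspring has genotype Mm) = 1/3·1 + 2/3·1/2 = 2/3.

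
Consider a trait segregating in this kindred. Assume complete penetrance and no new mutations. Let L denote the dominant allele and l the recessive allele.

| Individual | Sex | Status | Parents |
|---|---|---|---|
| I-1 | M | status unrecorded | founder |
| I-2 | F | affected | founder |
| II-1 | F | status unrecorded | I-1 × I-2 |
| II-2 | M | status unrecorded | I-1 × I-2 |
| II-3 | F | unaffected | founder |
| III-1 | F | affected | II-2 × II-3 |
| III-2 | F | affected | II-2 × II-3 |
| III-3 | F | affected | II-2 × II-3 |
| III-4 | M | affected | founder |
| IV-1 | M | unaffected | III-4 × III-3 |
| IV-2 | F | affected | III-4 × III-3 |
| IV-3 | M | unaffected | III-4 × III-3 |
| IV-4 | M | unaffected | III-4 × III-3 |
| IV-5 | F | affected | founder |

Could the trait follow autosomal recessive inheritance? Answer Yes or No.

Under autosomal recessive, IV-1 (unaffected, male) cannot arise from III-4 (affected) × III-3 (affected).

No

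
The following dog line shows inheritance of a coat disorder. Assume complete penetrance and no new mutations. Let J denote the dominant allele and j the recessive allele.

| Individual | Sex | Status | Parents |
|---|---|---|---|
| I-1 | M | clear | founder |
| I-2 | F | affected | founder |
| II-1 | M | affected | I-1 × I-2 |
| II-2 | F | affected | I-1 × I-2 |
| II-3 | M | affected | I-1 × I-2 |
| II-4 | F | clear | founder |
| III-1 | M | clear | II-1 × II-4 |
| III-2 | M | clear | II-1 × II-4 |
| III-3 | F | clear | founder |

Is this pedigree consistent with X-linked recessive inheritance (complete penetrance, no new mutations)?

Under X-linked recessive, II-2 (affected, female) cannot arise from I-1 (clear) × I-2 (affected).

No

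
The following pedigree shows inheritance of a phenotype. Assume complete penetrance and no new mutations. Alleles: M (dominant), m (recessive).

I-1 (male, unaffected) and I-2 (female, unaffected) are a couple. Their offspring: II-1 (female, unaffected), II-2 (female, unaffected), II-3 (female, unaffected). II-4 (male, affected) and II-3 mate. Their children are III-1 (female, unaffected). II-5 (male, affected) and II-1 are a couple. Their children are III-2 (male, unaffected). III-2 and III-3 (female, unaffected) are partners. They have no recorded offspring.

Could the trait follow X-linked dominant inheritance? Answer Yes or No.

Under X-linked dominant, III-1 (unaffected, female) cannot arise from II-4 (affected) × II-3 (unaffected).

No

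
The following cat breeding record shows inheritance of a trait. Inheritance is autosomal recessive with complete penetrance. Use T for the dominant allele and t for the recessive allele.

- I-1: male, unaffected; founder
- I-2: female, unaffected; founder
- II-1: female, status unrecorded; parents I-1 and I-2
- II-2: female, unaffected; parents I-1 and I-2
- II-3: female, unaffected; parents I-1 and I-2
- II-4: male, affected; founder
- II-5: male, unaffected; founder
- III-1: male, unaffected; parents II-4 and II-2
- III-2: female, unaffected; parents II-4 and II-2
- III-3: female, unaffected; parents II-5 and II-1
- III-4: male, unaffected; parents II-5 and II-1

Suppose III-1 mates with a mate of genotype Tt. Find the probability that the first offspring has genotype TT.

III-1 is unaffected so carries T and received t from II-4 (tt), so III-1 is Tt.
The cross gives 1/4 TT : 1/2 Tt : 1/4 tt, so P(offspring has genotype TT) = 1/4.

1/4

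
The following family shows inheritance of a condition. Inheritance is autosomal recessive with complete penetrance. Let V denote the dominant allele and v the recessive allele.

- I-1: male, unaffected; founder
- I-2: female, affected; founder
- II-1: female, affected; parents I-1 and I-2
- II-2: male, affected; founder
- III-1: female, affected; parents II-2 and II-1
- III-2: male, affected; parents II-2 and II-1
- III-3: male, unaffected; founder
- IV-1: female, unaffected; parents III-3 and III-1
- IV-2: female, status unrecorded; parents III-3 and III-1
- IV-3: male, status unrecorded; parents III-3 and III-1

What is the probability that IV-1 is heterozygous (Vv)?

IV-1 is unaffected so carries V and received v from III-1 (vv), so IV-1 is Vv, giving P(Vv) = 1.

1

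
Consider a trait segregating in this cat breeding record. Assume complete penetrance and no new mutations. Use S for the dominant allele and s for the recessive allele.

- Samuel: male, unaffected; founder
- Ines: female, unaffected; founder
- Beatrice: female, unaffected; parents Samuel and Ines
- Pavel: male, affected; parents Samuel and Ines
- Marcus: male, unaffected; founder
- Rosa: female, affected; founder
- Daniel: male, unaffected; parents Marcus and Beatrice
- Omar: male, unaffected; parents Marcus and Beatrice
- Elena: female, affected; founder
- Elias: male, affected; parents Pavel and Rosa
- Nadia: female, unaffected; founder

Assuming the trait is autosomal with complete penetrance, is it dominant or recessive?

Samuel and Ines are both unaffected yet have an affected child Pavel. Under dominance, an affected child requires at least one affected parent, so the trait cannot be dominant.

recessive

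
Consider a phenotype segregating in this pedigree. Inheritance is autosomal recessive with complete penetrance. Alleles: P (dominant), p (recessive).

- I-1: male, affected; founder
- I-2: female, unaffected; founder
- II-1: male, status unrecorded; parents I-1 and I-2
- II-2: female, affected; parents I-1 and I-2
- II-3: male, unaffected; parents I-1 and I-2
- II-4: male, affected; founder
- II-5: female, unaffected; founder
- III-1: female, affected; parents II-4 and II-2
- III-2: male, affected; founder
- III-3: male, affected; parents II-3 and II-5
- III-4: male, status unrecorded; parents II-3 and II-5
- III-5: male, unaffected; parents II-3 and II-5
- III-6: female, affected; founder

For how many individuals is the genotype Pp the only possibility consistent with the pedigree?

3

Obligate heterozygotes: I-2 is unaffected so carries P and passed p to II-2 (pp), so I-2 is Pp; II-3 is unaffected so carries P and received p from I-1 (pp), so II-3 is Pp; II-5 is unaffected so carries P and passed p to III-3 (pp), so II-5 is Pp.
Every other individual is either homozygous by phenotype or has at least one consistent homozygous assignment, so the count is 3.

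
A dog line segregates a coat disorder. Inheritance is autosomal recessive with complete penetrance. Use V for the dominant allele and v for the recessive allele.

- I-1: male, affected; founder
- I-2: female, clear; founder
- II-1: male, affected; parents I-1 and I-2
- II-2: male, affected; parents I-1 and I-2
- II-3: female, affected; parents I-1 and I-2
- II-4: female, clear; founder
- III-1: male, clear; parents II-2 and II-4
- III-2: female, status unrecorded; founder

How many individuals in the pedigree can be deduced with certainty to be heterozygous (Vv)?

2

Obligate heterozygotes: I-2 is clear so carries V and passed v to II-1 (vv), so I-2 is Vv; III-1 is clear so carries V and received v from II-2 (vv), so III-1 is Vv.
Every other individual is either homozygous by phenotype or has at least one consistent homozygous assignment, so the count is 2.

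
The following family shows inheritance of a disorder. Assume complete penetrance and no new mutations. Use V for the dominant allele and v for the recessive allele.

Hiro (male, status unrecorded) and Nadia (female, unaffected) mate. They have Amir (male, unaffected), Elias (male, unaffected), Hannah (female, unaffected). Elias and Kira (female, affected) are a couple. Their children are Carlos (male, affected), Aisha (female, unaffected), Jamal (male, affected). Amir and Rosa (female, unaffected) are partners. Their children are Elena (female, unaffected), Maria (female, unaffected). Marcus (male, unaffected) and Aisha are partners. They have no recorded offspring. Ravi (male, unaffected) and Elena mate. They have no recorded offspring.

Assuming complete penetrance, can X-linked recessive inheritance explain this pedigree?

Yes

A consistent assignment under X-linked recessive exists: Hiro X^V Y, Nadia X^V X^V, Amir X^V Y, Elias X^V Y, Hannah X^V X^V, Kira X^v X^v, Rosa X^V X^V, Carlos X^v Y, Aisha X^V X^v, Jamal X^v Y, Marcus X^V Y, Elena X^V X^V, Maria X^V X^V, Ravi X^V Y.
In this assignment every recorded phenotype matches its genotype and every non-founder's genotype is obtainable from its parents' genotypes, so the pedigree is consistent.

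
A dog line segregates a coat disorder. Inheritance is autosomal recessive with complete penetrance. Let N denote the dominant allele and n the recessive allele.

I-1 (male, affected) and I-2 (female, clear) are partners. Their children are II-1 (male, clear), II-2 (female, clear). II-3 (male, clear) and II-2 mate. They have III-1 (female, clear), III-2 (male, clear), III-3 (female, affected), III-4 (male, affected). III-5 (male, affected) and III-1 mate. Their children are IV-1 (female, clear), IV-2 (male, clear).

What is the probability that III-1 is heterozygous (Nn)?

1/3

II-3 is clear so carries N and passed n to III-3 (nn), so II-3 is Nn.
II-2 is clear so carries N and received n from I-1 (nn), so II-2 is Nn.
Their cross gives offspring ratios 1/4 NN : 1/2 Nn : 1/4 nn. Conditioning on III-1 being clear, P(Nn) = 1/2 / 3/4 = 2/3 before taking III-1's own offspring into account.
III-5 is affected, so III-5 is nn.
Now use III-1's offspring. Probability of each recorded status — clear daughter IV-1: 1/2 if III-1 is Nn, 1 if NN; clear son IV-2: 1/2 if III-1 is Nn, 1 if NN.
Bayes: P(Nn) = 2/3·1/4 / (2/3·1/4 + 1/3·1) = 1/3.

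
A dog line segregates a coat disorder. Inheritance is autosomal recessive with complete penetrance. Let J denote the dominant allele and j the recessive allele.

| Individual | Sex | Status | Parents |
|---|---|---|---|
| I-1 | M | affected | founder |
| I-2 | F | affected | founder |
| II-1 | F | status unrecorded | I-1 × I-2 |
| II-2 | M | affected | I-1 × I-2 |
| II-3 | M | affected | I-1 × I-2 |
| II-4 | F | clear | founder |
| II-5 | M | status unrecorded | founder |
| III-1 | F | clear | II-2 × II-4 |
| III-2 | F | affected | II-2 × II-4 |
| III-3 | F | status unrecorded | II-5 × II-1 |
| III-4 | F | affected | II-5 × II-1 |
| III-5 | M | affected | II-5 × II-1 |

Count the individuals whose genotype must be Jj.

2

Obligate heterozygotes: II-4 is clear so carries J and passed j to III-2 (jj), so II-4 is Jj; III-1 is clear so carries J and received j from II-2 (jj), so III-1 is Jj.
Every other individual is either homozygous by phenotype or has at least one consistent homozygous assignment, so the count is 2.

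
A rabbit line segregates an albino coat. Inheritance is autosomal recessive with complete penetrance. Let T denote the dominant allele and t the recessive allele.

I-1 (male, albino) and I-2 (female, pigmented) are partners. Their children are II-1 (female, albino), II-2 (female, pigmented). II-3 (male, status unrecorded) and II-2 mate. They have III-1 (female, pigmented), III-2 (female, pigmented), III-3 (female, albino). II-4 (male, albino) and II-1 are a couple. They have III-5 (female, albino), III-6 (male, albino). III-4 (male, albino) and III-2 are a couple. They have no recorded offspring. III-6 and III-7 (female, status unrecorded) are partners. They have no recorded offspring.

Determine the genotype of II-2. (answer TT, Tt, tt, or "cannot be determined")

Tt

From phenotype alone, II-2 is TT or Tt.
II-2 is pigmented so carries T and received t from I-1 (tt), so II-2 is Tt.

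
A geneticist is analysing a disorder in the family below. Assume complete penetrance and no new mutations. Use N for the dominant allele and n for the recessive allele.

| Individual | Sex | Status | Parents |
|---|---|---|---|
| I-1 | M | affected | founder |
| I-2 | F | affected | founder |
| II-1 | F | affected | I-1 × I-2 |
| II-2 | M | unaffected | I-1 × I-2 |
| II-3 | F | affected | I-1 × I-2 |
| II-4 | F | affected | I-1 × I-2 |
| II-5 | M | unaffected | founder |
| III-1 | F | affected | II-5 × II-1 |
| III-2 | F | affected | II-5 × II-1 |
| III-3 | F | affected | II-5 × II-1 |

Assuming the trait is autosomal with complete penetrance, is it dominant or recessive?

I-1 and I-2 are both affected yet have an unaffected child II-2. Under a recessive model two affected parents are homozygous and every child would be affected, so the trait cannot be recessive.

dominant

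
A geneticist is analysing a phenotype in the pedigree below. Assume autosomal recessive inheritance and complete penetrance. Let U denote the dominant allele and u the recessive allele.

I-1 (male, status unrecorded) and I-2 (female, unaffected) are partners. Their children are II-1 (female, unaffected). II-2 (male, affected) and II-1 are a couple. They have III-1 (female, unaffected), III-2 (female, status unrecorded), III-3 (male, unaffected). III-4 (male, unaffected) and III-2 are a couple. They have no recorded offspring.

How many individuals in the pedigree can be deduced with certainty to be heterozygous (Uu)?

Obligate heterozygotes: III-1 is unaffected so carries U and received u from II-2 (uu), so III-1 is Uu; III-3 is unaffected so carries U and received u from II-2 (uu), so III-3 is Uu.
Every other individual is either homozygous by phenotype or has at least one consistent homozygous assignment, so the count is 2.

2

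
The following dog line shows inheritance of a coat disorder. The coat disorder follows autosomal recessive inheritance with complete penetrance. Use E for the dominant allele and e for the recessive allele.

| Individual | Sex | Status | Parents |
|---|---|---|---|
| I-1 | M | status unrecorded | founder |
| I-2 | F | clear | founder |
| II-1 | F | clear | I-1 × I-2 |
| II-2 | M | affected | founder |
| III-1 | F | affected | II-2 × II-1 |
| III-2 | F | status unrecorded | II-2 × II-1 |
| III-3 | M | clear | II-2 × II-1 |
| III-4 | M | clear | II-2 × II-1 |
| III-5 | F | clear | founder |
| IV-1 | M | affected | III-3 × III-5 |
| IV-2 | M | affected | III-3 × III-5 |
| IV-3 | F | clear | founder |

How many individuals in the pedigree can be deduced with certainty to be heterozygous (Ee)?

Obligate heterozygotes: II-1 is clear so carries E and passed e to III-1 (ee), so II-1 is Ee; III-3 is clear so carries E and received e from II-2 (ee), so III-3 is Ee; III-4 is clear so carries E and received e from II-2 (ee), so III-4 is Ee; III-5 is clear so carries E and passed e to IV-1 (ee), so III-5 is Ee.
Every other individual is either homozygous by phenotype or has at least one consistent homozygous assignment, so the count is 4.

4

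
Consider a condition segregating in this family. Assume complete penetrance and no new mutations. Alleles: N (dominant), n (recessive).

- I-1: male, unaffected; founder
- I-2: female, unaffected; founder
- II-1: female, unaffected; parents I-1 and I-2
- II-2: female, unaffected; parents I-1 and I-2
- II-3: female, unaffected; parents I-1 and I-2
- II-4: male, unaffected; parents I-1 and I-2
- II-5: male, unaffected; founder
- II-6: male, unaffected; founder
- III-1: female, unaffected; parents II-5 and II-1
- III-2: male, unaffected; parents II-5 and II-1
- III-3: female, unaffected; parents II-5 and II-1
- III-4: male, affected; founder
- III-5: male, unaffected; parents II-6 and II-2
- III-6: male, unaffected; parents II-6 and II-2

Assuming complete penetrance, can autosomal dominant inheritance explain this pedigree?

A consistent assignment under autosomal dominant exists: I-1 nn, I-2 nn, II-1 nn, II-2 nn, II-3 nn, II-4 nn, II-5 nn, II-6 nn, III-1 nn, III-2 nn, III-3 nn, III-4 NN, III-5 nn, III-6 nn.
In this assignment every recorded phenotype matches its genotype and every non-founder's genotype is obtainable from its parents' genotypes, so the pedigree is consistent.

Yes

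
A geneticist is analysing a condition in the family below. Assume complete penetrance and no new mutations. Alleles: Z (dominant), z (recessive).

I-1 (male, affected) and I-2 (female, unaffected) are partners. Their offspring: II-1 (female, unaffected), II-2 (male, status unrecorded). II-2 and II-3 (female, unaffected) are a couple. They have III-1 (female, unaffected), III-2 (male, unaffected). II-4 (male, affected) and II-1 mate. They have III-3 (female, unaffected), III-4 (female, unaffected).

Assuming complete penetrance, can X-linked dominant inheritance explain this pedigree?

Under X-linked dominant, II-1 (unaffected, female) cannot arise from I-1 (affected) × I-2 (unaffected).

No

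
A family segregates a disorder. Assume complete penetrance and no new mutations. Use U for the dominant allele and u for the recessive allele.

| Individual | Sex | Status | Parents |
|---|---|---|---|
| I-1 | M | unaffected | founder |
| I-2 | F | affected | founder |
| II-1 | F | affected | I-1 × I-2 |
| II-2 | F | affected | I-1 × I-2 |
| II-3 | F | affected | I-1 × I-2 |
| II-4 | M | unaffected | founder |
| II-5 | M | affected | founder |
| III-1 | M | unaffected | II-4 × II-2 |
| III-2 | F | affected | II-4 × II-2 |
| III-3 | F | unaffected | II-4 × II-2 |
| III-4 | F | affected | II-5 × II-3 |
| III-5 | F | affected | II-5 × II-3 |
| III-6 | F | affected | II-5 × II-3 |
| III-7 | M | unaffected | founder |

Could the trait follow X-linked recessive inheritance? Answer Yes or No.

No

Under X-linked recessive, II-1 (affected, female) cannot arise from I-1 (unaffected) × I-2 (affected).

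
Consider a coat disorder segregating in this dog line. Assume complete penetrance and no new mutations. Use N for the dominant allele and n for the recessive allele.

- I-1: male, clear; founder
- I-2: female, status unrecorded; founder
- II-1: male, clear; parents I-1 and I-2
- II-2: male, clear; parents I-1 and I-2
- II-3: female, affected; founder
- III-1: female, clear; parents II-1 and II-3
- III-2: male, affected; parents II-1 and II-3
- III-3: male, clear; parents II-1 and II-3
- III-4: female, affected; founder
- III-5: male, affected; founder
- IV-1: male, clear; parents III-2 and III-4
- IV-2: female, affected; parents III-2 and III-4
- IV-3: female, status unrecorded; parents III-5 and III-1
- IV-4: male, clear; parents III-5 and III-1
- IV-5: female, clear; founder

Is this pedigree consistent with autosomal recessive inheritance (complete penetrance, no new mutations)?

Under autosomal recessive, IV-1 (clear, male) cannot arise from III-2 (affected) × III-4 (affected).

No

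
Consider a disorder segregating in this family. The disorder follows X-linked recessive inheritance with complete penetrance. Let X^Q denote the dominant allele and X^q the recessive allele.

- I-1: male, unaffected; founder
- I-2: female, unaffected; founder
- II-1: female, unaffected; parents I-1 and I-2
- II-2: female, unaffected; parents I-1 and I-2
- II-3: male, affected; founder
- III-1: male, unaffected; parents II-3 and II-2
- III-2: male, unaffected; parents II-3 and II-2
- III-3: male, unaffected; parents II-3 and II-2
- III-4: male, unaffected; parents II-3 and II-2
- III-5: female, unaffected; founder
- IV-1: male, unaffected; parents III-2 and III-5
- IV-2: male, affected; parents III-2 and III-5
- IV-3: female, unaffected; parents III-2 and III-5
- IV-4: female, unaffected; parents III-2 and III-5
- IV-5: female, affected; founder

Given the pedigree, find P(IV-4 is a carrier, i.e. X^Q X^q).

1/2

III-2 is unaffected, so III-2 is X^Q Y.
III-5 is unaffected so carries Q and passed q to IV-2 (X^q Y), so III-5 is X^Q X^q.
Their cross gives offspring ratios 1/2 X^Q X^Q : 1/2 X^Q X^q. Conditioning on IV-4 being unaffected, P(X^Q X^q) = 1/2 / 1 = 1/2.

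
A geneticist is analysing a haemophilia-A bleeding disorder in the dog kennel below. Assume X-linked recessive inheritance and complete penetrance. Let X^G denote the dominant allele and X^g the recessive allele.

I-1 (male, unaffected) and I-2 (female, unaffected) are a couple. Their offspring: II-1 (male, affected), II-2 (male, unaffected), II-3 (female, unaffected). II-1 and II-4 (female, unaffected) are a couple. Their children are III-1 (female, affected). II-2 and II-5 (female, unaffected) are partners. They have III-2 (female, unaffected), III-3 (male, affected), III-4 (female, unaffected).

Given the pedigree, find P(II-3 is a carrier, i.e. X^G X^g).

I-1 is unaffected, so I-1 is X^G Y.
I-2 is unaffected so carries G and passed g to II-1 (X^g Y), so I-2 is X^G X^g.
Their cross gives offspring ratios 1/2 X^G X^G : 1/2 X^G X^g. Conditioning on II-3 being unaffected, P(X^G X^g) = 1/2 / 1 = 1/2.

1/2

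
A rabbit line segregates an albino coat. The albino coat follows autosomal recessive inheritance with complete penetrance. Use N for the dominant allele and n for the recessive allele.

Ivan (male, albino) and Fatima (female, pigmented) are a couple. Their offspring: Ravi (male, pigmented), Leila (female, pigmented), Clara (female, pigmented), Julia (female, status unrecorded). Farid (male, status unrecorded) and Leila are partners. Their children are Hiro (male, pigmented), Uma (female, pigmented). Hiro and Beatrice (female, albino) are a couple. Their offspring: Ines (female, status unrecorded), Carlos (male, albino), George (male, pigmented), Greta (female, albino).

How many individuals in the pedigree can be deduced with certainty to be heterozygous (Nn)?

Obligate heterozygotes: Ravi is pigmented so carries N and received n from Ivan (nn), so Ravi is Nn; Leila is pigmented so carries N and received n from Ivan (nn), so Leila is Nn; Clara is pigmented so carries N and received n from Ivan (nn), so Clara is Nn; Hiro is pigmented so carries N and passed n to Carlos (nn), so Hiro is Nn; George is pigmented so carries N and received n from Beatrice (nn), so George is Nn.
Every other individual is either homozygous by phenotype or has at least one consistent homozygous assignment, so the count is 5.

5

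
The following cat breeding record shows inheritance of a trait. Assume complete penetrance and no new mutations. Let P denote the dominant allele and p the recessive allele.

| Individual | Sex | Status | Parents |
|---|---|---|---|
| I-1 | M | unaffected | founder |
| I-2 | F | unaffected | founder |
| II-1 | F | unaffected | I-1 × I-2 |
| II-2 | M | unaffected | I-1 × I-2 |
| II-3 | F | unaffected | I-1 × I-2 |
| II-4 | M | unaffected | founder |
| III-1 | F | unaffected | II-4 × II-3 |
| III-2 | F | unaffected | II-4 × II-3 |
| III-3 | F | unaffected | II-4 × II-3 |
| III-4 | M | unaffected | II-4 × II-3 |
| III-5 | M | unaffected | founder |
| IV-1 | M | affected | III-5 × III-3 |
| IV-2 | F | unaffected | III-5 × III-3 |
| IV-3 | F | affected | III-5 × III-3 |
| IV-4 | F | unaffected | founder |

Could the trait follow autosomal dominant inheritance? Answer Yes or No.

No

Under autosomal dominant, IV-1 (affected, male) cannot arise from III-5 (unaffected) × III-3 (unaffected).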